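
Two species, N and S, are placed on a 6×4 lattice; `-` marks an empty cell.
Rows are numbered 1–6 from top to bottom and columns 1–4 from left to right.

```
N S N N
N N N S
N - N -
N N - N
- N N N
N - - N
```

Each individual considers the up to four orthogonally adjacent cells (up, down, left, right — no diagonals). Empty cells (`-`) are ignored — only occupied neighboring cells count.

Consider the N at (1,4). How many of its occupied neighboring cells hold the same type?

1

Occupied neighbors of (1,4): (2,4)=S, (1,3)=N.
Same type (N): 1 of 2.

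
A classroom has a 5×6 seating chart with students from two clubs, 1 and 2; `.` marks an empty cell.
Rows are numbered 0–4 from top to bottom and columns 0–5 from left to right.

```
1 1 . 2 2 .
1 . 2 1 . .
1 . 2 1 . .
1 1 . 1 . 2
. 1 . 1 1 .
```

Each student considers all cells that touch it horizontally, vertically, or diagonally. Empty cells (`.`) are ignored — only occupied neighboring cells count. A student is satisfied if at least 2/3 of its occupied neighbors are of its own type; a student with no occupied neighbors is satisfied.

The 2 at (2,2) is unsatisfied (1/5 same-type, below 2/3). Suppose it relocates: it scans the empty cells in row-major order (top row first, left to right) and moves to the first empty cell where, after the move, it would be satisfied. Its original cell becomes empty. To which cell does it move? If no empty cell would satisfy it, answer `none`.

Vacating (2,2). Empty cells in order:
  (0,2): 2/4 same-type → still unsatisfied.
  (0,5): 1/1 same-type → satisfied — stop here.

(0,5)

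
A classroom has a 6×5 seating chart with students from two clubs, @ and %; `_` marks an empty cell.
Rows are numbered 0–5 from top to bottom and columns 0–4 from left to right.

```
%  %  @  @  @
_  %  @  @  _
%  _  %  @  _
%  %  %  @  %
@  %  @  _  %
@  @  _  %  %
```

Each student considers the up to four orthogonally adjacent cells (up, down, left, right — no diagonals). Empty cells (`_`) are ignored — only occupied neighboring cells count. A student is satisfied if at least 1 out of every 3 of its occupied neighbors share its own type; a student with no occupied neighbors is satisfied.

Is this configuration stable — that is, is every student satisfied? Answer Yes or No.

Row 0: (0,0)% 1/1 ok · (0,1)% 2/3 ok · (0,2)@ 2/3 ok · (0,3)@ 3/3 ok · (0,4)@ 1/1 ok
Row 1: (1,1)% 1/2 ok · (1,2)@ 2/4 ok · (1,3)@ 3/3 ok
Row 2: (2,0)% 1/1 ok · (2,2)% 1/3 ok · (2,3)@ 2/3 ok
Row 3: (3,0)% 2/3 ok · (3,1)% 3/3 ok · (3,2)% 2/4 ok · (3,3)@ 1/3 ok · (3,4)% 1/2 ok
Row 4: (4,0)@ 1/3 ok · (4,1)% 1/4 unhappy · (4,2)@ 0/2 unhappy · (4,4)% 2/2 ok
Row 5: (5,0)@ 2/2 ok · (5,1)@ 1/2 ok · (5,3)% 1/1 ok · (5,4)% 2/2 ok
For instance (4,1) has only 1/4 same-type neighbors, below 1/3.

No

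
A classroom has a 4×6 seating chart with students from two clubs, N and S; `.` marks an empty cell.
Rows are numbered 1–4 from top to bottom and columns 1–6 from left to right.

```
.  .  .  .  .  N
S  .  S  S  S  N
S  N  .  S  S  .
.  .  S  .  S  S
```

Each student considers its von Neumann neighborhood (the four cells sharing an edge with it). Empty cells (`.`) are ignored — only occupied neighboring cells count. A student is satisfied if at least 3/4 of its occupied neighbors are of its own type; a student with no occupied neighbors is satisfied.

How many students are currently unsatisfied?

(1,6)N 1/1 ✓
(2,1)S 1/1 ✓
(2,3)S 1/1 ✓
(2,4)S 3/3 ✓
(2,5)S 2/3 ✗
(2,6)N 1/2 ✗
(3,1)S 1/2 ✗
(3,2)N 0/1 ✗
(3,4)S 2/2 ✓
(3,5)S 3/3 ✓
(4,3)S 0/0 ✓
(4,5)S 2/2 ✓
(4,6)S 1/1 ✓
Unsatisfied: (2,5), (2,6), (3,1), (3,2) — 4 in total.

4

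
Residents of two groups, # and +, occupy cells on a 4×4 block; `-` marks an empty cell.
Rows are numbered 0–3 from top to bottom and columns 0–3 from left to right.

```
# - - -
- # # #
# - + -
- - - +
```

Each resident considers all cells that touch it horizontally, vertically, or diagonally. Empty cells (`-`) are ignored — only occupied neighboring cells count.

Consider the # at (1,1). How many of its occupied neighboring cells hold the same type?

3

Occupied neighbors of (1,1): (0,0)=#, (1,2)=#, (2,0)=#, (2,2)=+.
Same type (#): 3 of 4.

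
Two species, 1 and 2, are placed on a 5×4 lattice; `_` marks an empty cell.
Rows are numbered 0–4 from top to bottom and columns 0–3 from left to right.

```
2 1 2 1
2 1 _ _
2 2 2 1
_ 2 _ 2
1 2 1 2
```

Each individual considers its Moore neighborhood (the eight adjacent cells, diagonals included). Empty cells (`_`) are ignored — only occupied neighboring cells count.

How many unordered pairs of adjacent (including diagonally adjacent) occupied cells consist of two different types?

18

Scan each occupied cell's neighbors to the right and below (and the two forward diagonals) so each pair is counted once.
Row 0: 2(0,0)–1(0,1)≠ 2(0,0)–2(1,0)= 2(0,0)–1(1,1)≠ 1(0,1)–2(0,2)≠ 1(0,1)–1(1,1)= 1(0,1)–2(1,0)≠ 2(0,2)–1(0,3)≠ 2(0,2)–1(1,1)≠  → 6/8 unlike.
Row 1: 2(1,0)–1(1,1)≠ 2(1,0)–2(2,0)= 2(1,0)–2(2,1)= 1(1,1)–2(2,1)≠ 1(1,1)–2(2,2)≠ 1(1,1)–2(2,0)≠  → 4/6 unlike.
Row 2: 2(2,0)–2(2,1)= 2(2,0)–2(3,1)= 2(2,1)–2(2,2)= 2(2,1)–2(3,1)= 2(2,2)–1(2,3)≠ 2(2,2)–2(3,3)= 2(2,2)–2(3,1)= 1(2,3)–2(3,3)≠  → 2/8 unlike.
Row 3: 2(3,1)–2(4,1)= 2(3,1)–1(4,2)≠ 2(3,1)–1(4,0)≠ 2(3,3)–2(4,3)= 2(3,3)–1(4,2)≠  → 3/5 unlike.
Row 4: 1(4,0)–2(4,1)≠ 2(4,1)–1(4,2)≠ 1(4,2)–2(4,3)≠  → 3/3 unlike.
Total adjacent occupied pairs: 30; unlike-type pairs: 18.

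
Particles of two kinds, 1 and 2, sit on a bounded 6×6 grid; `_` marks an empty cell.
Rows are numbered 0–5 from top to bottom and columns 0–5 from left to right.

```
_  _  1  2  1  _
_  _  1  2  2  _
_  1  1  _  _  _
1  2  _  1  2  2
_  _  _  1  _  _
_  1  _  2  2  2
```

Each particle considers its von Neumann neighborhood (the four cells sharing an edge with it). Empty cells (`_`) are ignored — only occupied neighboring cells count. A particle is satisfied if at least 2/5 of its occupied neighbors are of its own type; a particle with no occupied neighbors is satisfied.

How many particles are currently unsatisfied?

Row 0: (0,2)1 1/2 ✓ · (0,3)2 1/3 ✗ · (0,4)1 0/2 ✗
Row 1: (1,2)1 2/3 ✓ · (1,3)2 2/3 ✓ · (1,4)2 1/2 ✓
Row 2: (2,1)1 1/2 ✓ · (2,2)1 2/2 ✓
Row 3: (3,0)1 0/1 ✗ · (3,1)2 0/2 ✗ · (3,3)1 1/2 ✓ · (3,4)2 1/2 ✓ · (3,5)2 1/1 ✓
Row 4: (4,3)1 1/2 ✓
Row 5: (5,1)1 0/0 ✓ · (5,3)2 1/2 ✓ · (5,4)2 2/2 ✓ · (5,5)2 1/1 ✓
Unsatisfied: (0,3), (0,4), (3,0), (3,1) — 4 in total.

4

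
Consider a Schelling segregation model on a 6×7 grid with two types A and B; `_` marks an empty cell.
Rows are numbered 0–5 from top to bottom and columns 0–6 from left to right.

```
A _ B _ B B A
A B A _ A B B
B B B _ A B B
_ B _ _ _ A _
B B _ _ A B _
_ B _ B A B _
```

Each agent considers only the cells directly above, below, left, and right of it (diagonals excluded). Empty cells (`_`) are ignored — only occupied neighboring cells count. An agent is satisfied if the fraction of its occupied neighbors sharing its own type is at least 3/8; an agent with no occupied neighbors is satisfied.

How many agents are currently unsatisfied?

10

(0,0)A 1/1 ✓
(0,2)B 0/1 ✗
(0,4)B 1/2 ✓
(0,5)B 2/3 ✓
(0,6)A 0/2 ✗
(1,0)A 1/3 ✗
(1,1)B 1/3 ✗
(1,2)A 0/3 ✗
(1,4)A 1/3 ✗
(1,5)B 3/4 ✓
(1,6)B 2/3 ✓
(2,0)B 1/2 ✓
(2,1)B 4/4 ✓
(2,2)B 1/2 ✓
(2,4)A 1/2 ✓
(2,5)B 2/4 ✓
(2,6)B 2/2 ✓
(3,1)B 2/2 ✓
(3,5)A 0/2 ✗
(4,0)B 1/1 ✓
(4,1)B 3/3 ✓
(4,4)A 1/2 ✓
(4,5)B 1/3 ✗
(5,1)B 1/1 ✓
(5,3)B 0/1 ✗
(5,4)A 1/3 ✗
(5,5)B 1/2 ✓
Unsatisfied: (0,2), (0,6), (1,0), (1,1), (1,2), (1,4), (3,5), (4,5), (5,3), (5,4) — 10 in total.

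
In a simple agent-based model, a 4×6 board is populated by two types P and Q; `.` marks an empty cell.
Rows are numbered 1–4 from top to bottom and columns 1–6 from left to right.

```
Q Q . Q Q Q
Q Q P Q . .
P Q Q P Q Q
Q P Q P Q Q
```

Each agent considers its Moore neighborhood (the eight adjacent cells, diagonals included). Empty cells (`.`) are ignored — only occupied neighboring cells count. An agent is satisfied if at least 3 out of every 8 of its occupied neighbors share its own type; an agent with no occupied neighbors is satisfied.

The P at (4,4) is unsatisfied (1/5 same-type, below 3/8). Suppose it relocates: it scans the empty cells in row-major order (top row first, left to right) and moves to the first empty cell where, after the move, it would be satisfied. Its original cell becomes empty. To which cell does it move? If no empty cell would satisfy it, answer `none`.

none

Vacating (4,4). Empty cells in order:
  (1,3): 1/5 same-type → still unsatisfied.
  (2,5): 1/7 same-type → still unsatisfied.
  (2,6): 0/4 same-type → still unsatisfied.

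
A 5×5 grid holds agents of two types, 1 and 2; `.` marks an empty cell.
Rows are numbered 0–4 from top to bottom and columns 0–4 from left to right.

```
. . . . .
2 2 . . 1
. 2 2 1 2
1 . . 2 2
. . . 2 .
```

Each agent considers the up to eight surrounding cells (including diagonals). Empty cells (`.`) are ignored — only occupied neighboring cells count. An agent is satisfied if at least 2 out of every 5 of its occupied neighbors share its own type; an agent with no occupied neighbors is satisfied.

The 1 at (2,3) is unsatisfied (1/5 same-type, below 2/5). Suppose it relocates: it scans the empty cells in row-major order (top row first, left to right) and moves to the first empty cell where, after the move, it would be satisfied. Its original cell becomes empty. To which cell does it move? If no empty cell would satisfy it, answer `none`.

(0,3)

Vacating (2,3). Empty cells in order:
  (0,0): 0/2 same-type → still unsatisfied.
  (0,1): 0/2 same-type → still unsatisfied.
  (0,2): 0/1 same-type → still unsatisfied.
  (0,3): 1/1 same-type → satisfied — stop here.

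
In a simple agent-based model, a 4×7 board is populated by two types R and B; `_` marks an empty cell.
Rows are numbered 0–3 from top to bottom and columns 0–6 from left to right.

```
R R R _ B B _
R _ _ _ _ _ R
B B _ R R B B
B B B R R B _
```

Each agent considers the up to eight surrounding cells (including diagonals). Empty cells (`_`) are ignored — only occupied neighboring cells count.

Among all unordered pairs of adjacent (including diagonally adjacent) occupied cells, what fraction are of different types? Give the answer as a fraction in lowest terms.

Scan each occupied cell's neighbors to the right and below (and the two forward diagonals) so each pair is counted once.
Row 0: R(0,0)–R(0,1)= R(0,0)–R(1,0)= R(0,1)–R(0,2)= R(0,1)–R(1,0)= B(0,4)–B(0,5)= B(0,5)–R(1,6)≠  → 1/6 unlike.
Row 1: R(1,0)–B(2,0)≠ R(1,0)–B(2,1)≠ R(1,6)–B(2,6)≠ R(1,6)–B(2,5)≠  → 4/4 unlike.
Row 2: B(2,0)–B(2,1)= B(2,0)–B(3,0)= B(2,0)–B(3,1)= B(2,1)–B(3,1)= B(2,1)–B(3,2)= B(2,1)–B(3,0)= R(2,3)–R(2,4)= R(2,3)–R(3,3)= R(2,3)–R(3,4)= R(2,3)–B(3,2)≠ R(2,4)–B(2,5)≠ R(2,4)–R(3,4)= R(2,4)–B(3,5)≠ R(2,4)–R(3,3)= B(2,5)–B(2,6)= B(2,5)–B(3,5)= B(2,5)–R(3,4)≠ B(2,6)–B(3,5)=  → 4/18 unlike.
Row 3: B(3,0)–B(3,1)= B(3,1)–B(3,2)= B(3,2)–R(3,3)≠ R(3,3)–R(3,4)= R(3,4)–B(3,5)≠  → 2/5 unlike.
Total adjacent occupied pairs: 33; unlike-type pairs: 11.
11/33 reduces to 1/3.

1/3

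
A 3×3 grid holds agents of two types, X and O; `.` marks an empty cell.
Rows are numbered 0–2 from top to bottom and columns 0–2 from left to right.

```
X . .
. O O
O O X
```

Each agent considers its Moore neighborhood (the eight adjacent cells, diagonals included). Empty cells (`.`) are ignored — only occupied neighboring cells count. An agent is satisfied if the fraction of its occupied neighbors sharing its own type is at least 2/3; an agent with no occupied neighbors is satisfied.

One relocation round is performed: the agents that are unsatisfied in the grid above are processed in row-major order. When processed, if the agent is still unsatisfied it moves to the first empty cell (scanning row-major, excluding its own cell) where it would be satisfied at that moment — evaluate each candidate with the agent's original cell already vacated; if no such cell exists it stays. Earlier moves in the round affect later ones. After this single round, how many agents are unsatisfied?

Initially unsatisfied (in order): (0,0), (1,1), (2,2).
  (0,0): no empty cell satisfies it; stays.
  (1,1) → (0,2).
  (2,2): no empty cell satisfies it; stays.
Resulting grid:
X . O
. . O
O O X
Unsatisfied now: (2,2).

1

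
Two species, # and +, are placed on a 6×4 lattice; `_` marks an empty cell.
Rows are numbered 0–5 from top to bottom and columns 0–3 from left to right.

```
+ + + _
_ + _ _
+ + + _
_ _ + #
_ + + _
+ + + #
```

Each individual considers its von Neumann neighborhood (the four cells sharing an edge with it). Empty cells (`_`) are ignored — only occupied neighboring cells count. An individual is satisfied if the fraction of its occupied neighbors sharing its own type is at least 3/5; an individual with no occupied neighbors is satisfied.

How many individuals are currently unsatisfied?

2

(0,0)+ 1/1 ✓
(0,1)+ 3/3 ✓
(0,2)+ 1/1 ✓
(1,1)+ 2/2 ✓
(2,0)+ 1/1 ✓
(2,1)+ 3/3 ✓
(2,2)+ 2/2 ✓
(3,2)+ 2/3 ✓
(3,3)# 0/1 ✗
(4,1)+ 2/2 ✓
(4,2)+ 3/3 ✓
(5,0)+ 1/1 ✓
(5,1)+ 3/3 ✓
(5,2)+ 2/3 ✓
(5,3)# 0/1 ✗
Unsatisfied: (3,3), (5,3) — 2 in total.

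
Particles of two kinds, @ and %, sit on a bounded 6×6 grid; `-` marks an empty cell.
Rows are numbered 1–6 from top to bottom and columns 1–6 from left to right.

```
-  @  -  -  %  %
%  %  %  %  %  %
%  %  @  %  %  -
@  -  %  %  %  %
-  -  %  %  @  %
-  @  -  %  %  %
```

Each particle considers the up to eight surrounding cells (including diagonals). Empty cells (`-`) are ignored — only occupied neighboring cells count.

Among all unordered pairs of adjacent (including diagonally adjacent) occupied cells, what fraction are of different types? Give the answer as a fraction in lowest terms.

3/10

Scan each occupied cell's neighbors to the right and below (and the two forward diagonals) so each pair is counted once.
From row 1: 3 unlike of 9 pairs (running 3/9).
From row 2: 3 unlike of 19 pairs (running 6/28).
From row 3: 6 unlike of 15 pairs (running 12/43).
From row 4: 3 unlike of 13 pairs (running 15/56).
From row 5: 6 unlike of 12 pairs (running 21/68).
From row 6: 0 unlike of 2 pairs (running 21/70).
Total adjacent occupied pairs: 70; unlike-type pairs: 21.
21/70 reduces to 3/10.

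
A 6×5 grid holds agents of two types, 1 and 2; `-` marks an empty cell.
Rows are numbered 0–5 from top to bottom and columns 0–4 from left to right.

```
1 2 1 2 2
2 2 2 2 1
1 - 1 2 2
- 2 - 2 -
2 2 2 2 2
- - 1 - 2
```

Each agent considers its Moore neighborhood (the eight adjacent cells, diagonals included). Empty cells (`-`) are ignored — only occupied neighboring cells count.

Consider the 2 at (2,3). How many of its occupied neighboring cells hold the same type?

4

Occupied neighbors of (2,3): (1,2)=2, (1,3)=2, (1,4)=1, (2,2)=1, (2,4)=2, (3,3)=2.
Same type (2): 4 of 6.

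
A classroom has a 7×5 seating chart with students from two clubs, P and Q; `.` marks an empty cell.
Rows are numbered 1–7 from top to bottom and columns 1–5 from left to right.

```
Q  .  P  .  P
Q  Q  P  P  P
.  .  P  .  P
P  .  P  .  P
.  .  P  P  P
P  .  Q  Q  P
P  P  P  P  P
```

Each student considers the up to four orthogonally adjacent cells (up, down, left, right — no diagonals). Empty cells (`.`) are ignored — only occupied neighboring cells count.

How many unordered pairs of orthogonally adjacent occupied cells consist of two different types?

Scan each occupied cell's neighbors to the right and below so each pair is counted once.
From row 1: 0 unlike of 3 pairs (running 0/3).
From row 2: 1 unlike of 6 pairs (running 1/9).
From row 3: 0 unlike of 2 pairs (running 1/11).
From row 4: 0 unlike of 2 pairs (running 1/13).
From row 5: 2 unlike of 5 pairs (running 3/18).
From row 6: 3 unlike of 6 pairs (running 6/24).
From row 7: 0 unlike of 4 pairs (running 6/28).
Total adjacent occupied pairs: 28; unlike-type pairs: 6.

6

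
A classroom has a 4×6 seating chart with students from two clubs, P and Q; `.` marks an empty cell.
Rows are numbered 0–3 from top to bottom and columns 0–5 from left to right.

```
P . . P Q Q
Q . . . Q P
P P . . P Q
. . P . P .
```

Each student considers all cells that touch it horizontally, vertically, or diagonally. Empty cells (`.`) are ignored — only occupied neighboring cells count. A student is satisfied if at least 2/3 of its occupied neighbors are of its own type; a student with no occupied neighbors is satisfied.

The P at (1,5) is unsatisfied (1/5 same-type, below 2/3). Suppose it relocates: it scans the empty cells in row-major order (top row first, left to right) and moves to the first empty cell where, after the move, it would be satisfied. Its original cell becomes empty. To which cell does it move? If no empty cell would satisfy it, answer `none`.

(0,2)

Vacating (1,5). Empty cells in order:
  (0,1): 1/2 same-type → still unsatisfied.
  (0,2): 1/1 same-type → satisfied — stop here.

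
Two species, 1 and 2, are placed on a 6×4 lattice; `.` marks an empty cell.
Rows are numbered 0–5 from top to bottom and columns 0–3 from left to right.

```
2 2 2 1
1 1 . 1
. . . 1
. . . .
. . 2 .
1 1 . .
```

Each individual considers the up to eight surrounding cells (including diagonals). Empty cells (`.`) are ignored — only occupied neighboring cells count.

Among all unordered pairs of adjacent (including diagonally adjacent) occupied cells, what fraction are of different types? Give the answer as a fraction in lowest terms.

Scan each occupied cell's neighbors to the right and below (and the two forward diagonals) so each pair is counted once.
Row 0: 2(0,0)–2(0,1)= 2(0,0)–1(1,0)≠ 2(0,0)–1(1,1)≠ 2(0,1)–2(0,2)= 2(0,1)–1(1,1)≠ 2(0,1)–1(1,0)≠ 2(0,2)–1(0,3)≠ 2(0,2)–1(1,3)≠ 2(0,2)–1(1,1)≠ 1(0,3)–1(1,3)=  → 7/10 unlike.
Row 1: 1(1,0)–1(1,1)= 1(1,3)–1(2,3)=  → 0/2 unlike.
Row 4: 2(4,2)–1(5,1)≠  → 1/1 unlike.
Row 5: 1(5,0)–1(5,1)=  → 0/1 unlike.
Total adjacent occupied pairs: 14; unlike-type pairs: 8.
8/14 reduces to 4/7.

4/7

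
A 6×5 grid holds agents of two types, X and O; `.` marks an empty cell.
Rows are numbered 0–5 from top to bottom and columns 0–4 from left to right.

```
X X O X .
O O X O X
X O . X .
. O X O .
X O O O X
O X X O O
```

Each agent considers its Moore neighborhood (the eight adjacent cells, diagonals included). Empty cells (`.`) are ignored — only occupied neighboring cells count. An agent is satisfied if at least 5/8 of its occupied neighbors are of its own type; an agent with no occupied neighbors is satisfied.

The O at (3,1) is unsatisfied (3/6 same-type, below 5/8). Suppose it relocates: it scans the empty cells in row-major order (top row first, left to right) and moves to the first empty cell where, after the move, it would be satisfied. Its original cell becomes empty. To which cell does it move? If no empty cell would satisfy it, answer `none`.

none

Vacating (3,1). Empty cells in order:
  (0,4): 1/3 same-type → still unsatisfied.
  (2,2): 4/7 same-type → still unsatisfied.
  (2,4): 2/4 same-type → still unsatisfied.
  (3,0): 2/4 same-type → still unsatisfied.
  (3,4): 2/4 same-type → still unsatisfied.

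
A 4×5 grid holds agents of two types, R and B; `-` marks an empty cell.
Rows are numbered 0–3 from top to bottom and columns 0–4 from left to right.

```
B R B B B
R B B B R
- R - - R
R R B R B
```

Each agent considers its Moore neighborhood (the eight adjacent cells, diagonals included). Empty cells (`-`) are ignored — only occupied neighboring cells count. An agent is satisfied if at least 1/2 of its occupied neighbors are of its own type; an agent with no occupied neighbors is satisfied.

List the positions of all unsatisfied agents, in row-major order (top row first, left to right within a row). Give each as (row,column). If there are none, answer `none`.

(0,0)B 1/3 ✗
(0,1)R 1/5 ✗
(0,2)B 4/5 ✓
(0,3)B 4/5 ✓
(0,4)B 2/3 ✓
(1,0)R 2/4 ✓
(1,1)B 3/6 ✓
(1,2)B 4/6 ✓
(1,3)B 4/6 ✓
(1,4)R 1/4 ✗
(2,1)R 3/6 ✓
(2,4)R 2/4 ✓
(3,0)R 2/2 ✓
(3,1)R 2/3 ✓
(3,2)B 0/3 ✗
(3,3)R 1/3 ✗
(3,4)B 0/2 ✗

(0,0), (0,1), (1,4), (3,2), (3,3), (3,4)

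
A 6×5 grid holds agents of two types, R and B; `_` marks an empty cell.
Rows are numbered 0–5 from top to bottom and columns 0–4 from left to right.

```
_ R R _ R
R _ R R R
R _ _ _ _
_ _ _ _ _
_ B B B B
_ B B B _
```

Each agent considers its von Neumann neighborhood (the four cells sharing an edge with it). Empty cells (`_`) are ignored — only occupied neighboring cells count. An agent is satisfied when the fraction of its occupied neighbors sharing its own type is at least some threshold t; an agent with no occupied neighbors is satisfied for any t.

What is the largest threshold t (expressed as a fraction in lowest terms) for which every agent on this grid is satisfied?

(0,1)R 1/1
(0,2)R 2/2
(0,4)R 1/1
(1,0)R 1/1
(1,2)R 2/2
(1,3)R 2/2
(1,4)R 2/2
(2,0)R 1/1
(4,1)B 2/2
(4,2)B 3/3
(4,3)B 3/3
(4,4)B 1/1
(5,1)B 2/2
(5,2)B 3/3
(5,3)B 2/2
The smallest same-type fraction is 1/1 at (0,1), which reduces to 1/1. Any threshold above that leaves this agent unsatisfied.

1/1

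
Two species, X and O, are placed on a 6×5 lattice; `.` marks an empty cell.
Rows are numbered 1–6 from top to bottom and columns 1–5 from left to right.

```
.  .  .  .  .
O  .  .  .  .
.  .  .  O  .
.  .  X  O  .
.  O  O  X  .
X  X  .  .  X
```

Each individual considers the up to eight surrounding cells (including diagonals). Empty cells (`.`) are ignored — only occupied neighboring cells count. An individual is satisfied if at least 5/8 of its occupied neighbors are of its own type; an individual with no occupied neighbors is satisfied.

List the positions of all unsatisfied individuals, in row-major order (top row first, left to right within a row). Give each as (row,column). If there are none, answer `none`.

Row 2: (2,1)O 0/0 satisfied
Row 3: (3,4)O 1/2 not
Row 4: (4,3)X 1/5 not · (4,4)O 2/4 not
Row 5: (5,2)O 1/4 not · (5,3)O 2/5 not · (5,4)X 2/4 not
Row 6: (6,1)X 1/2 not · (6,2)X 1/3 not · (6,5)X 1/1 satisfied

(3,4), (4,3), (4,4), (5,2), (5,3), (5,4), (6,1), (6,2)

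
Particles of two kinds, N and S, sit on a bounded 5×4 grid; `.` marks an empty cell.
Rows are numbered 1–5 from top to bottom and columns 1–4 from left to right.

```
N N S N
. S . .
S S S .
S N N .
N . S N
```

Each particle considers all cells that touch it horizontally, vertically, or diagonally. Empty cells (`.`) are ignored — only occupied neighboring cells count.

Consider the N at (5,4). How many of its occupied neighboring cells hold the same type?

Occupied neighbors of (5,4): (4,3)=N, (5,3)=S.
Same type (N): 1 of 2.

1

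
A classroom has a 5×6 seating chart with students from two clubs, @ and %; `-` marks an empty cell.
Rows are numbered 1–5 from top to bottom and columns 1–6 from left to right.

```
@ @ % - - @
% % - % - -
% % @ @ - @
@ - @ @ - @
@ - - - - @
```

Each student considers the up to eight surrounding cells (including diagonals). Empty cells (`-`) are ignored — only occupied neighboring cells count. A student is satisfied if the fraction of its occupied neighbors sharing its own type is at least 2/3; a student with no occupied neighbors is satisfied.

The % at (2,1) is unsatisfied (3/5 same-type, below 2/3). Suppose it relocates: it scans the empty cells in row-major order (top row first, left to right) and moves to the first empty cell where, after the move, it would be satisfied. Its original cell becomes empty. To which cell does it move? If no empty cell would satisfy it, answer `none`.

(1,4)

Vacating (2,1). Empty cells in order:
  (1,4): 2/2 same-type → satisfied — stop here.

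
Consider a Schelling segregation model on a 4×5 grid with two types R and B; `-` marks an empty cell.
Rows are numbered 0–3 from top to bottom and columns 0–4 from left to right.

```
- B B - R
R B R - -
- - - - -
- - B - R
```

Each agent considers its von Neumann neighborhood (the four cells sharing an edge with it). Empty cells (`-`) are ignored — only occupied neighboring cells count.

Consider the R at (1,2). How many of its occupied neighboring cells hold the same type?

0

Occupied neighbors of (1,2): (0,2)=B, (1,1)=B.
Same type (R): 0 of 2.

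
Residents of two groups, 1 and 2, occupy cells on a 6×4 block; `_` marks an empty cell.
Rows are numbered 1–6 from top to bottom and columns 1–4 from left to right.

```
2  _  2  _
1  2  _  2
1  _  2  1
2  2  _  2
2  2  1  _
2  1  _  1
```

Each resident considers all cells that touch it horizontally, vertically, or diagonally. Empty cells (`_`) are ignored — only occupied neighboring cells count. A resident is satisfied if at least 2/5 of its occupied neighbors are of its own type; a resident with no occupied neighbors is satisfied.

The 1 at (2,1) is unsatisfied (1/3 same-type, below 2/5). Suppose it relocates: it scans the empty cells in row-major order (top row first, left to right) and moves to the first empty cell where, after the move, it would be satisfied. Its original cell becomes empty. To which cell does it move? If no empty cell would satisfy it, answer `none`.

Vacating (2,1). Empty cells in order:
  (1,2): 0/3 same-type → still unsatisfied.
  (1,4): 0/2 same-type → still unsatisfied.
  (2,3): 1/5 same-type → still unsatisfied.
  (3,2): 1/5 same-type → still unsatisfied.
  (4,3): 2/6 same-type → still unsatisfied.
  (5,4): 2/3 same-type → satisfied — stop here.

(5,4)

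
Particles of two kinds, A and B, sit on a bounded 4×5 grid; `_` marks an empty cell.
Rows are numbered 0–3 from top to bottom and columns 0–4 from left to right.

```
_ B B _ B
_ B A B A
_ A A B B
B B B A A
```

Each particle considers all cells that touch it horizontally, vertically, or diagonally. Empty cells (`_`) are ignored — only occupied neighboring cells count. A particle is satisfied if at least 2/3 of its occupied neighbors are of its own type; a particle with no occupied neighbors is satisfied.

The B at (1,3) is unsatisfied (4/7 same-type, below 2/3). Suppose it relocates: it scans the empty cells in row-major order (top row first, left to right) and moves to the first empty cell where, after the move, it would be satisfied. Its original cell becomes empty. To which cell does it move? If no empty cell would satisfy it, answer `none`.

Vacating (1,3). Empty cells in order:
  (0,0): 2/2 same-type → satisfied — stop here.

(0,0)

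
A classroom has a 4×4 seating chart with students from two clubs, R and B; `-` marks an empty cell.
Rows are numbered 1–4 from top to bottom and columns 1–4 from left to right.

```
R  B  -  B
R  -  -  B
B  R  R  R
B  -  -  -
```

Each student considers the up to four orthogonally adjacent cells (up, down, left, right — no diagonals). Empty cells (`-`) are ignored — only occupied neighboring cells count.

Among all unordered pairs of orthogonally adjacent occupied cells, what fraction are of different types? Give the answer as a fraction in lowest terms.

4/9

Scan each occupied cell's neighbors to the right and below so each pair is counted once.
From row 1: 1 unlike of 3 pairs (running 1/3).
From row 2: 2 unlike of 2 pairs (running 3/5).
From row 3: 1 unlike of 4 pairs (running 4/9).
Total adjacent occupied pairs: 9; unlike-type pairs: 4.
4/9 is already in lowest terms.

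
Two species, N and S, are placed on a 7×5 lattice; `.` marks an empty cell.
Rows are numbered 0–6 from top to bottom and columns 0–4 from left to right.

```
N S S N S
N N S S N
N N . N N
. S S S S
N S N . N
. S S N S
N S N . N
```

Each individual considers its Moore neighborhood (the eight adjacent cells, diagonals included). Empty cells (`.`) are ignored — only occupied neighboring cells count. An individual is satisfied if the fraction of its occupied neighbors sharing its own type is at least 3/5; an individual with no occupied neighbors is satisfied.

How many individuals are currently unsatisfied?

(0,0)N 2/3 satisfied
(0,1)S 2/5 not
(0,2)S 3/5 satisfied
(0,3)N 1/5 not
(0,4)S 1/3 not
(1,0)N 4/5 satisfied
(1,1)N 4/7 not
(1,2)S 3/7 not
(1,3)S 3/7 not
(1,4)N 3/5 satisfied
(2,0)N 3/4 satisfied
(2,1)N 3/6 not
(2,3)N 2/7 not
(2,4)N 2/5 not
(3,1)S 2/6 not
(3,2)S 3/6 not
(3,3)S 2/6 not
(3,4)S 1/4 not
(4,0)N 0/3 not
(4,1)S 4/6 satisfied
(4,2)N 1/7 not
(4,4)N 1/4 not
(5,1)S 3/7 not
(5,2)S 3/6 not
(5,3)N 4/6 satisfied
(5,4)S 0/3 not
(6,0)N 0/2 not
(6,1)S 2/4 not
(6,2)N 1/4 not
(6,4)N 1/2 not
Unsatisfied: (0,1), (0,3), (0,4), (1,1), (1,2), (1,3), (2,1), (2,3), (2,4), (3,1), (3,2), (3,3), (3,4), (4,0), (4,2), (4,4), (5,1), (5,2), (5,4), (6,0), (6,1), (6,2), (6,4) — 23 in total.

23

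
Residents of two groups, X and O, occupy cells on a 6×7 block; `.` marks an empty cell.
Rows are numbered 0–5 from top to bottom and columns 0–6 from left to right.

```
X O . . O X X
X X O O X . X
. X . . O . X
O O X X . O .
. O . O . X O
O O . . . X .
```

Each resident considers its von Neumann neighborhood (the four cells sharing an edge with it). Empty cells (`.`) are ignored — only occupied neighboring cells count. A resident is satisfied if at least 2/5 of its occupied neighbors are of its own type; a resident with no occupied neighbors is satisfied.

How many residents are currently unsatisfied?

8

(0,0)X 1/2 ok
(0,1)O 0/2 unhappy
(0,4)O 0/2 unhappy
(0,5)X 1/2 ok
(0,6)X 2/2 ok
(1,0)X 2/2 ok
(1,1)X 2/4 ok
(1,2)O 1/2 ok
(1,3)O 1/2 ok
(1,4)X 0/3 unhappy
(1,6)X 2/2 ok
(2,1)X 1/2 ok
(2,4)O 0/1 unhappy
(2,6)X 1/1 ok
(3,0)O 1/1 ok
(3,1)O 2/4 ok
(3,2)X 1/2 ok
(3,3)X 1/2 ok
(3,5)O 0/1 unhappy
(4,1)O 2/2 ok
(4,3)O 0/1 unhappy
(4,5)X 1/3 unhappy
(4,6)O 0/1 unhappy
(5,0)O 1/1 ok
(5,1)O 2/2 ok
(5,5)X 1/1 ok
Unsatisfied: (0,1), (0,4), (1,4), (2,4), (3,5), (4,3), (4,5), (4,6) — 8 in total.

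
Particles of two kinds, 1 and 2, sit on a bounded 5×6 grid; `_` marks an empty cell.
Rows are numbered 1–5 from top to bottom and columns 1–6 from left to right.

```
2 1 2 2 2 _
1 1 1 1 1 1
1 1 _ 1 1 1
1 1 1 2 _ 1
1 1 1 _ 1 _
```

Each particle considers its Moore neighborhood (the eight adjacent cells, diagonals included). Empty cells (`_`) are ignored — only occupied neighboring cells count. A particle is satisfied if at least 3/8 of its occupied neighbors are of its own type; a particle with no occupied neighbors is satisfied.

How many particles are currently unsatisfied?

4

Row 1: (1,1)2 0/3 unhappy · (1,2)1 3/5 ok · (1,3)2 1/5 unhappy · (1,4)2 2/5 ok · (1,5)2 1/4 unhappy
Row 2: (2,1)1 4/5 ok · (2,2)1 5/7 ok · (2,3)1 5/7 ok · (2,4)1 4/7 ok · (2,5)1 5/7 ok · (2,6)1 3/4 ok
Row 3: (3,1)1 5/5 ok · (3,2)1 7/7 ok · (3,4)1 5/6 ok · (3,5)1 6/7 ok · (3,6)1 4/4 ok
Row 4: (4,1)1 5/5 ok · (4,2)1 7/7 ok · (4,3)1 5/6 ok · (4,4)2 0/5 unhappy · (4,6)1 3/3 ok
Row 5: (5,1)1 3/3 ok · (5,2)1 5/5 ok · (5,3)1 3/4 ok · (5,5)1 1/2 ok
Unsatisfied: (1,1), (1,3), (1,5), (4,4) — 4 in total.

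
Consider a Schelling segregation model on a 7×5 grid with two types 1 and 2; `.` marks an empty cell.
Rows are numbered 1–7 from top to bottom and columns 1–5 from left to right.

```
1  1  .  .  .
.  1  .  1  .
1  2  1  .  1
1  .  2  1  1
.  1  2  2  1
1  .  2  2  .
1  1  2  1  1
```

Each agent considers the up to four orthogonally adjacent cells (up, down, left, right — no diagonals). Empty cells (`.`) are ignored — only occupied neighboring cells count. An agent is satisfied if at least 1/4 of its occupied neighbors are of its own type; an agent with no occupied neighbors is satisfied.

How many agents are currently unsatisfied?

Row 1: (1,1)1 1/1 satisfied · (1,2)1 2/2 satisfied
Row 2: (2,2)1 1/2 satisfied · (2,4)1 0/0 satisfied
Row 3: (3,1)1 1/2 satisfied · (3,2)2 0/3 not · (3,3)1 0/2 not · (3,5)1 1/1 satisfied
Row 4: (4,1)1 1/1 satisfied · (4,3)2 1/3 satisfied · (4,4)1 1/3 satisfied · (4,5)1 3/3 satisfied
Row 5: (5,2)1 0/1 not · (5,3)2 3/4 satisfied · (5,4)2 2/4 satisfied · (5,5)1 1/2 satisfied
Row 6: (6,1)1 1/1 satisfied · (6,3)2 3/3 satisfied · (6,4)2 2/3 satisfied
Row 7: (7,1)1 2/2 satisfied · (7,2)1 1/2 satisfied · (7,3)2 1/3 satisfied · (7,4)1 1/3 satisfied · (7,5)1 1/1 satisfied
Unsatisfied: (3,2), (3,3), (5,2) — 3 in total.

3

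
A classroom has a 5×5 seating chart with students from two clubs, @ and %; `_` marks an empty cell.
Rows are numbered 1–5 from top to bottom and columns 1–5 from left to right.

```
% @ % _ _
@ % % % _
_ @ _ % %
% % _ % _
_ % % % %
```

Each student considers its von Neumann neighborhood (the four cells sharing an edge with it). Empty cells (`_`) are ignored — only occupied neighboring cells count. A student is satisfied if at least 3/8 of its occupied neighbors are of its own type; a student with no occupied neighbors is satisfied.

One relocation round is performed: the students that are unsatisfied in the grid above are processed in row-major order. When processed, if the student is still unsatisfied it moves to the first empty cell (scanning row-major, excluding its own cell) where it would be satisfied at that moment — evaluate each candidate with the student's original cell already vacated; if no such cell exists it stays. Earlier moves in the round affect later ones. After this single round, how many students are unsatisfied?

0

Initially unsatisfied (in order): (1,1), (1,2), (2,1), (2,2), (3,2).
  (1,1) → (1,4).
  (1,2) → (1,1).
  (2,1): now satisfied by earlier moves; stays.
  (2,2) → (1,2).
  (3,2) → (3,1).
Resulting grid:
@ % % % _
@ _ % % _
@ _ _ % %
% % _ % _
_ % % % %
All satisfied now.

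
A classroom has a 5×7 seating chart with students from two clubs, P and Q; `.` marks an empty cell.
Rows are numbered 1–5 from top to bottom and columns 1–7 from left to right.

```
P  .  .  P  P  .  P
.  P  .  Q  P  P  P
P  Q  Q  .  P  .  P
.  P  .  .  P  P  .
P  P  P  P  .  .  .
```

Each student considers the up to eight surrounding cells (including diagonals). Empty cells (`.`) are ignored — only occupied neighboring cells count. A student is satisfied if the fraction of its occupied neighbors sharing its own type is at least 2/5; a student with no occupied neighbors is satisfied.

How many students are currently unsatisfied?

(1,1)P 1/1 ✓
(1,4)P 2/3 ✓
(1,5)P 3/4 ✓
(1,7)P 2/2 ✓
(2,2)P 2/4 ✓
(2,4)Q 1/5 ✗
(2,5)P 4/5 ✓
(2,6)P 6/6 ✓
(2,7)P 3/3 ✓
(3,1)P 2/3 ✓
(3,2)Q 1/4 ✗
(3,3)Q 2/4 ✓
(3,5)P 4/5 ✓
(3,7)P 3/3 ✓
(4,2)P 4/6 ✓
(4,5)P 3/3 ✓
(4,6)P 3/3 ✓
(5,1)P 2/2 ✓
(5,2)P 3/3 ✓
(5,3)P 3/3 ✓
(5,4)P 2/2 ✓
Unsatisfied: (2,4), (3,2) — 2 in total.

2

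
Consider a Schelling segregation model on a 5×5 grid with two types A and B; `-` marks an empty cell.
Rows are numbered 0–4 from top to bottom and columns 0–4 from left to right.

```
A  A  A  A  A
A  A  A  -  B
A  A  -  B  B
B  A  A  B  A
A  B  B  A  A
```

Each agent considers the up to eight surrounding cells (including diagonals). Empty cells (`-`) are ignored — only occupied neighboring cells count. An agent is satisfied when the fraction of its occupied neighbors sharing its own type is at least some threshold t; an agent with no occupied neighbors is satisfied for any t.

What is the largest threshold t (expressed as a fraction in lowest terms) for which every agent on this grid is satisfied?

1/5

(0,0)A 3/3
(0,1)A 5/5
(0,2)A 4/4
(0,3)A 3/4
(0,4)A 1/2
(1,0)A 5/5
(1,1)A 7/7
(1,2)A 5/6
(1,4)B 2/4
(2,0)A 4/5
(2,1)A 6/7
(2,3)B 3/6
(2,4)B 3/4
(3,0)B 1/5
(3,1)A 4/7
(3,2)A 3/7
(3,3)B 3/7
(3,4)A 2/5
(4,0)A 1/3
(4,1)B 2/5
(4,2)B 2/5
(4,3)A 3/5
(4,4)A 2/3
The smallest same-type fraction is 1/5 at (3,0), which reduces to 1/5. Any threshold above that leaves this agent unsatisfied.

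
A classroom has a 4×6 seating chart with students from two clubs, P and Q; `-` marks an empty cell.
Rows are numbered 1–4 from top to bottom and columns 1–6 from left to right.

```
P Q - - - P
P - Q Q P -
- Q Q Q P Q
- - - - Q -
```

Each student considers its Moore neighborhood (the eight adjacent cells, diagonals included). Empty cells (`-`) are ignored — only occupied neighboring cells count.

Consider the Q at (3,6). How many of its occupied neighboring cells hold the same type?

Occupied neighbors of (3,6): (2,5)=P, (3,5)=P, (4,5)=Q.
Same type (Q): 1 of 3.

1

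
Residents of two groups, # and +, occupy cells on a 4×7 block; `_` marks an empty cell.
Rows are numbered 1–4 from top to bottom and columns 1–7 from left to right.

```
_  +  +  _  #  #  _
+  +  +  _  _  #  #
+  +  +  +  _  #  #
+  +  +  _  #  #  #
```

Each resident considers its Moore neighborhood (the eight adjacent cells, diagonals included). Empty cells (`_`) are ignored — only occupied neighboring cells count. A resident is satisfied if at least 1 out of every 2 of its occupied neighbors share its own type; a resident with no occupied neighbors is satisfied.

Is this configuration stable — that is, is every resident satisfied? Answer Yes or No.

Yes

Row 1: (1,2)+ 4/4 satisfied · (1,3)+ 3/3 satisfied · (1,5)# 2/2 satisfied · (1,6)# 3/3 satisfied
Row 2: (2,1)+ 4/4 satisfied · (2,2)+ 7/7 satisfied · (2,3)+ 6/6 satisfied · (2,6)# 5/5 satisfied · (2,7)# 4/4 satisfied
Row 3: (3,1)+ 5/5 satisfied · (3,2)+ 8/8 satisfied · (3,3)+ 6/6 satisfied · (3,4)+ 3/4 satisfied · (3,6)# 6/6 satisfied · (3,7)# 5/5 satisfied
Row 4: (4,1)+ 3/3 satisfied · (4,2)+ 5/5 satisfied · (4,3)+ 4/4 satisfied · (4,5)# 2/3 satisfied · (4,6)# 4/4 satisfied · (4,7)# 3/3 satisfied
All meet the threshold, so the configuration is stable.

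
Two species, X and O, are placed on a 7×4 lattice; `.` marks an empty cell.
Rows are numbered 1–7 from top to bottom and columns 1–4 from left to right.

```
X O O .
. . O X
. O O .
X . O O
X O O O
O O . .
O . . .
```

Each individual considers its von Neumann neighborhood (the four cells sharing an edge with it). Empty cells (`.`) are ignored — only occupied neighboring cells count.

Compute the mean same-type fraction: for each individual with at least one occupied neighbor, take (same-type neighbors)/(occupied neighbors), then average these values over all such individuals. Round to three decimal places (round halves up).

Row 1: (1,1)X 0/1 · (1,2)O 1/2 · (1,3)O 2/2
Row 2: (2,3)O 2/3 · (2,4)X 0/1
Row 3: (3,2)O 1/1 · (3,3)O 3/3
Row 4: (4,1)X 1/1 · (4,3)O 3/3 · (4,4)O 2/2
Row 5: (5,1)X 1/3 · (5,2)O 2/3 · (5,3)O 3/3 · (5,4)O 2/2
Row 6: (6,1)O 2/3 · (6,2)O 2/2
Row 7: (7,1)O 1/1
Sum over 17 individuals: 0/1 + 1/2 + 2/2 + 2/3 + 0/1 + 1/1 + 3/3 + 1/1 + 3/3 + 2/2 + 1/3 + 2/3 + 3/3 + 2/2 + 2/3 + 2/2 + 1/1 = 77/6; mean = 77/6 ÷ 17 = 77/102 = 0.754901… → 0.755.

0.755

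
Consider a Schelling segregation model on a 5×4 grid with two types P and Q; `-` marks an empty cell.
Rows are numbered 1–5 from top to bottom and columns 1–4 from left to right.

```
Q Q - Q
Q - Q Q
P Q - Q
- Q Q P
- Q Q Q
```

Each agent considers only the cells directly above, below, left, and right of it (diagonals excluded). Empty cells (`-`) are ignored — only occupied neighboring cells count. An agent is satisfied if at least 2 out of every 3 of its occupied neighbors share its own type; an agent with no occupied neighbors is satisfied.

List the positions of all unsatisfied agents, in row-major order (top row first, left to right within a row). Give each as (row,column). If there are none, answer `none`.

(1,1)Q 2/2 satisfied
(1,2)Q 1/1 satisfied
(1,4)Q 1/1 satisfied
(2,1)Q 1/2 not
(2,3)Q 1/1 satisfied
(2,4)Q 3/3 satisfied
(3,1)P 0/2 not
(3,2)Q 1/2 not
(3,4)Q 1/2 not
(4,2)Q 3/3 satisfied
(4,3)Q 2/3 satisfied
(4,4)P 0/3 not
(5,2)Q 2/2 satisfied
(5,3)Q 3/3 satisfied
(5,4)Q 1/2 not

(2,1), (3,1), (3,2), (3,4), (4,4), (5,4)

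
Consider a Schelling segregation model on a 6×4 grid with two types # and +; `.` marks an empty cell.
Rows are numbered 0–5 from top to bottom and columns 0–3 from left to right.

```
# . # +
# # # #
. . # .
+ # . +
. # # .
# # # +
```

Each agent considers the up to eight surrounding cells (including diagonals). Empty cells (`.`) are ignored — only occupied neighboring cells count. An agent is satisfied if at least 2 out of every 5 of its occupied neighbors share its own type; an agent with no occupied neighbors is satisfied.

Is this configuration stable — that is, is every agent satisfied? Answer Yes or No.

No

(0,0)# 2/2 ✓
(0,2)# 3/4 ✓
(0,3)+ 0/3 ✗
(1,0)# 2/2 ✓
(1,1)# 5/5 ✓
(1,2)# 4/5 ✓
(1,3)# 3/4 ✓
(2,2)# 4/5 ✓
(3,0)+ 0/2 ✗
(3,1)# 3/4 ✓
(3,3)+ 0/2 ✗
(4,1)# 5/6 ✓
(4,2)# 4/6 ✓
(5,0)# 2/2 ✓
(5,1)# 4/4 ✓
(5,2)# 3/4 ✓
(5,3)+ 0/2 ✗
For instance (0,3) has only 0/3 same-type neighbors, below 2/5.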